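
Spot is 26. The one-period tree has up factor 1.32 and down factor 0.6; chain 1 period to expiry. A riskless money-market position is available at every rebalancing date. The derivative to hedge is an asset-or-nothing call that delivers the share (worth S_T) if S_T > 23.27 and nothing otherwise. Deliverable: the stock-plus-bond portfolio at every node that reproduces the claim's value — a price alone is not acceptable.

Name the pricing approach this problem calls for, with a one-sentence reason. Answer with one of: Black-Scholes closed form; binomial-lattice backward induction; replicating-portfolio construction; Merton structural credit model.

Key observation: since the answer must list Δ and B at each node of the 1.32/0.6 lattice on 26, the replicating-portfolio method — solving the two-state system at every node — is the one that applies.

framework: replicating-portfolio construction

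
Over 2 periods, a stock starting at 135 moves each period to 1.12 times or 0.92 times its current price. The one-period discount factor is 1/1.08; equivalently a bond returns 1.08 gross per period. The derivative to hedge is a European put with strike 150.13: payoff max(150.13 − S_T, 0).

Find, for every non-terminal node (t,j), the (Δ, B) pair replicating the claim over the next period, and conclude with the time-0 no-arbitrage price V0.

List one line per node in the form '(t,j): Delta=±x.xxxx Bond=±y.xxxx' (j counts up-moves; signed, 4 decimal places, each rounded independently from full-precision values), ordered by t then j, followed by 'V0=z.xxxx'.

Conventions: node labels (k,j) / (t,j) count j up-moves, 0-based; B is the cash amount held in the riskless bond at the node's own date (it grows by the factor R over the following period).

(0,0): Delta=-0.4729 Bond=68.0920
(1,0): Delta=-1.0000 Bond=139.0093
(1,1): Delta=-0.3646 Bond=57.1719
V0=4.2549

Risk-neutral probability p* = (R−d)/(u−d) = (1.08−0.92)/(1.12−0.92) = 0.8000.
Payoffs at expiry: V(2,0)=35.8660, V(2,1)=11.0260, V(2,2)=0.0000
Node (1,0) S=124.2000: V=(p*·11.0260+(1−p*)·35.8660)/1.08=14.8093; Δ=(11.0260−35.8660)/(139.1040−114.2640)=-1.0000; B=V−Δ·S=139.0093
Node (1,1) S=151.2000: V=(p*·0.0000+(1−p*)·11.0260)/1.08=2.0419; Δ=(0.0000−11.0260)/(169.3440−139.1040)=-0.3646; B=V−Δ·S=57.1719
Node (0,0) S=135.0000: V=(p*·2.0419+(1−p*)·14.8093)/1.08=4.2549; Δ=(2.0419−14.8093)/(151.2000−124.2000)=-0.4729; B=V−Δ·S=68.0920
As a check, the time-0 holding Δ(0,0)·S0 + B(0,0) comes to 4.2549 — exactly V0.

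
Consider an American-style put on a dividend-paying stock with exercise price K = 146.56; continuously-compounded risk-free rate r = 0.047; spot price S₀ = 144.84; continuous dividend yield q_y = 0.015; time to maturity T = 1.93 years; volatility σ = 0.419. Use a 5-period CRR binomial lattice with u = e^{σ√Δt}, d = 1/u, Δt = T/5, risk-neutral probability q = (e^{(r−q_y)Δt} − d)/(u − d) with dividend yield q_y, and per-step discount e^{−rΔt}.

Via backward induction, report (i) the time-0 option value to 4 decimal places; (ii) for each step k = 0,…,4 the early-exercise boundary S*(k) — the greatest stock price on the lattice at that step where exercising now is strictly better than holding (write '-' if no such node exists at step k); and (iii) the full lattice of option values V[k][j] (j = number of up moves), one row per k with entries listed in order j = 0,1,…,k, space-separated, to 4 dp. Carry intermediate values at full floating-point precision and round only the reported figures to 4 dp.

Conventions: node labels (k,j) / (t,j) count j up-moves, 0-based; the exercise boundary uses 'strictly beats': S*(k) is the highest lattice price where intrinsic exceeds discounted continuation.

params: Δt=0.38600 u=1.29735 d=0.77080 q=0.45889 e^(-rΔt)=0.98202
t_5 payoffs: 107.1496 80.2282 34.9166 0.0000 0.0000 0.0000
t_4: node(4,0) S=51.1289 payoff=95.4311 vs cont=93.0914 → 95.4311 [stop]  node(4,1) S=86.0552 payoff=60.5048 vs cont=58.3667 → 60.5048 [stop]  node(4,2) S=144.8400 payoff=1.7200 vs cont=18.5541 → 18.5541 [wait]  node(4,3) S=243.7809 payoff=0.0000 vs cont=0.0000 → 0.0000 [wait]  node(4,4) S=410.3088 payoff=0.0000 vs cont=0.0000 → 0.0000 [wait]  ⇒ S*(4)=86.0552
t_3: node(3,0) S=66.3318 payoff=80.2282 vs cont=77.9762 → 80.2282 [stop]  node(3,1) S=111.6434 payoff=34.9166 vs cont=40.5124 → 40.5124 [wait]  node(3,2) S=187.9075 payoff=0.0000 vs cont=9.8593 → 9.8593 [wait]  node(3,3) S=316.2680 payoff=0.0000 vs cont=0.0000 → 0.0000 [wait]  ⇒ S*(3)=66.3318
t_2: node(2,0) S=86.0552 payoff=60.5048 vs cont=60.8883 → 60.8883 [wait]  node(2,1) S=144.8400 payoff=1.7200 vs cont=25.9705 → 25.9705 [wait]  node(2,2) S=243.7809 payoff=0.0000 vs cont=5.2391 → 5.2391 [wait]  ⇒ S*(2)=-
t_1: node(1,0) S=111.6434 payoff=34.9166 vs cont=44.0583 → 44.0583 [wait]  node(1,1) S=187.9075 payoff=0.0000 vs cont=16.1612 → 16.1612 [wait]  ⇒ S*(1)=-
t_0: node(0,0) S=144.8400 payoff=1.7200 vs cont=30.6947 → 30.6947 [wait]  ⇒ S*(0)=-

price = 30.6947
boundary = - - - 66.3318 86.0552
tree:
30.6947
44.0583 16.1612
60.8883 25.9705 5.2391
80.2282 40.5124 9.8593 0.0000
95.4311 60.5048 18.5541 0.0000 0.0000
107.1496 80.2282 34.9166 0.0000 0.0000 0.0000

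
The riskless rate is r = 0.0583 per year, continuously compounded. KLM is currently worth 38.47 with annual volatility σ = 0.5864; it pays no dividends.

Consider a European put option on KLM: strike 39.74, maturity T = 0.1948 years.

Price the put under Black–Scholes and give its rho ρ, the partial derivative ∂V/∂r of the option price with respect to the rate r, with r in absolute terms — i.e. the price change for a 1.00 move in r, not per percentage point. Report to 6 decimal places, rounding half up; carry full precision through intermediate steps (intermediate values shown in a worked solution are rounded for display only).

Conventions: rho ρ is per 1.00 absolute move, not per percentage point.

σ√T = 0.5864·√0.1948 = 0.258814
d₁ = (ln(S/K) + (r+σ²/2)T) / (σ√T) = (ln(38.47/39.74) + (0.0583+0.5864²/2)·0.1948) / 0.258814 = (-0.032480 + 0.044849) / 0.258814 = 0.047794
d₂ = d₁ − σ√T = 0.047794 − 0.258814 = -0.211020
e^{−rT} = 0.988707
N(−d₁) = 0.480940,  N(−d₂) = 0.583564
Put price V = K·e^{−rT}·N(−d₂) − S·N(−d₁) = 22.928962 − 18.501770 = 4.427192
ρ = −K·T·e^{−rT}·N(−d₂) = -4.466562

price = 4.427192
ρ = -4.466562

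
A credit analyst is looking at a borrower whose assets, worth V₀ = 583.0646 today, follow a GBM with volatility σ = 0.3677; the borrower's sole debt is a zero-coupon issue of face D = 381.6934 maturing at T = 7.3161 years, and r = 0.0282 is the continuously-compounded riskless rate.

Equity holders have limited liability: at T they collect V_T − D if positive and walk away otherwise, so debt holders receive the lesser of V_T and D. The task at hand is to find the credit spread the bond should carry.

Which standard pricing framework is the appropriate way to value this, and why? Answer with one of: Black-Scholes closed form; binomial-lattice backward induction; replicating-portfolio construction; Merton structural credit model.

Key observation: the data describe a firm's assets (V₀ = 583.0646, GBM) and a single zero-coupon debt of face 381.6934, so credit quantities follow from equity-as-call in the structural model.

framework: Merton structural credit model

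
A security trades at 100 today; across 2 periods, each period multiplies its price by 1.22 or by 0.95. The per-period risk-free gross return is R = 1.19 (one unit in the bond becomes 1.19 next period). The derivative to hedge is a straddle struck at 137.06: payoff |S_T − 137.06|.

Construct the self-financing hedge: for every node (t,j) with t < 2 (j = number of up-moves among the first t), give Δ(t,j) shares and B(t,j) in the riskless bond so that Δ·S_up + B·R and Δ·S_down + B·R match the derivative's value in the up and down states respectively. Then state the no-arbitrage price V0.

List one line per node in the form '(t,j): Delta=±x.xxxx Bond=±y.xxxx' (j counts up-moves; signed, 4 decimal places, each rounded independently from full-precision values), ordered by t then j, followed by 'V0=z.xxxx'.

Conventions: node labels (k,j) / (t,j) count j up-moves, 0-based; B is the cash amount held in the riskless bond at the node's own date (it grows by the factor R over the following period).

(0,0): Delta=-0.3482 Bond=44.7528
(1,0): Delta=-1.0000 Bond=115.1765
(1,1): Delta=-0.2848 Bond=45.5157
V0=9.9324

Since d<R<u, set p* = (R−d)/(u−d) = 0.8889; price each node as the discounted p*-expectation of its children.
Payoffs at expiry: V(2,0)=46.8100, V(2,1)=21.1600, V(2,2)=11.7800
Node (1,0) S=95.0000: V=(p*·21.1600+(1−p*)·46.8100)/1.19=20.1765; Δ=(21.1600−46.8100)/(115.9000−90.2500)=-1.0000; B=V−Δ·S=115.1765
Node (1,1) S=122.0000: V=(p*·11.7800+(1−p*)·21.1600)/1.19=10.7750; Δ=(11.7800−21.1600)/(148.8400−115.9000)=-0.2848; B=V−Δ·S=45.5157
Node (0,0) S=100.0000: V=(p*·10.7750+(1−p*)·20.1765)/1.19=9.9324; Δ=(10.7750−20.1765)/(122.0000−95.0000)=-0.3482; B=V−Δ·S=44.7528
Sanity check at the root: Δ(0,0)·S0 + B(0,0) reproduces V0 = 9.9324.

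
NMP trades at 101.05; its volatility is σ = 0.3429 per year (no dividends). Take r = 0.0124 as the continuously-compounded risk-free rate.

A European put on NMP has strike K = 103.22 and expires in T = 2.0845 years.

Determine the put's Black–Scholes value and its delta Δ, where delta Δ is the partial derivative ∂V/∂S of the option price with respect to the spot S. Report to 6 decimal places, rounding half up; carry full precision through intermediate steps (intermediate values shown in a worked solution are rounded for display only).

price = 19.479523
Δ = -0.398655

σ√T = 0.3429·√2.0845 = 0.495072
d₁ = (ln(S/K) + (r+σ²/2)T) / (σ√T) = (ln(101.05/103.22) + (0.0124+0.3429²/2)·2.0845) / 0.495072 = (-0.021247 + 0.148396) / 0.495072 = 0.256829
d₂ = d₁ − σ√T = 0.256829 − 0.495072 = -0.238243
e^{−rT} = 0.974483
N(−d₁) = 0.398655,  N(−d₂) = 0.594154
Put price V = K·e^{−rT}·N(−d₂) − S·N(−d₁) = 59.763656 − 40.284133 = 19.479523
Δ = −N(−d₁) = -0.398655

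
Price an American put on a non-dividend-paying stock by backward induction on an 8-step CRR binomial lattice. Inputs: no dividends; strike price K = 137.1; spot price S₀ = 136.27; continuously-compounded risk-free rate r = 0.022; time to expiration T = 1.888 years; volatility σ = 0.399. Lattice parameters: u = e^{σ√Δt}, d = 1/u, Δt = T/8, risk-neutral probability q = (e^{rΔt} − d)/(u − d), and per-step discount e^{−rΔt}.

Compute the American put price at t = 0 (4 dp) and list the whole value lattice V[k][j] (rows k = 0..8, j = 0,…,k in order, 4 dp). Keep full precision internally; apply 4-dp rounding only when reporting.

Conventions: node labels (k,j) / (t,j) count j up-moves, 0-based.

price = 26.7205
tree:
26.7205
36.3801 15.9075
47.9746 23.4494 7.4096
60.9737 33.5578 12.0835 2.1160
74.3409 46.2791 19.2991 3.9181 0.0666
85.3993 60.9171 29.9582 7.2533 0.1251 0.0000
94.5093 74.3409 44.6220 13.4248 0.2351 0.0000 0.0000
102.0140 85.3993 60.9171 24.8415 0.4417 0.0000 0.0000 0.0000
108.1963 94.5093 74.3409 44.6220 0.8300 0.0000 0.0000 0.0000 0.0000

params: Δt=0.23600 u=1.21389 d=0.82380 q=0.46504 e^(-rΔt)=0.99482
t_8 payoffs: 108.1963 94.5093 74.3409 44.6220 0.8300 0.0000 0.0000 0.0000 0.0000
k=7: node(7,0) S=35.0860 payoff=102.0140 vs cont=101.3040 → 102.0140 [stop]  node(7,1) S=51.7007 payoff=85.3993 vs cont=84.6894 → 85.3993 [stop]  node(7,2) S=76.1829 payoff=60.9171 vs cont=60.2071 → 60.9171 [stop]  node(7,3) S=112.2585 payoff=24.8415 vs cont=24.1315 → 24.8415 [stop]  node(7,4) S=165.4174 payoff=0.0000 vs cont=0.4417 → 0.4417 [wait]  node(7,5) S=243.7489 payoff=0.0000 vs cont=0.0000 → 0.0000 [wait]  node(7,6) S=359.1736 payoff=0.0000 vs cont=0.0000 → 0.0000 [wait]  node(7,7) S=529.2563 payoff=0.0000 vs cont=0.0000 → 0.0000 [wait]
k=6: node(6,0) S=42.5907 payoff=94.5093 vs cont=93.7993 → 94.5093 [stop]  node(6,1) S=62.7591 payoff=74.3409 vs cont=73.6309 → 74.3409 [stop]  node(6,2) S=92.4780 payoff=44.6220 vs cont=43.9120 → 44.6220 [stop]  node(6,3) S=136.2700 payoff=0.8300 vs cont=13.4248 → 13.4248 [wait]  node(6,4) S=200.7992 payoff=0.0000 vs cont=0.2351 → 0.2351 [wait]  node(6,5) S=295.8854 payoff=0.0000 vs cont=0.0000 → 0.0000 [wait]  node(6,6) S=435.9987 payoff=0.0000 vs cont=0.0000 → 0.0000 [wait]
k=5: node(5,0) S=51.7007 payoff=85.3993 vs cont=84.6894 → 85.3993 [stop]  node(5,1) S=76.1829 payoff=60.9171 vs cont=60.2071 → 60.9171 [stop]  node(5,2) S=112.2585 payoff=24.8415 vs cont=29.9582 → 29.9582 [wait]  node(5,3) S=165.4174 payoff=0.0000 vs cont=7.2533 → 7.2533 [wait]  node(5,4) S=243.7489 payoff=0.0000 vs cont=0.1251 → 0.1251 [wait]  node(5,5) S=359.1736 payoff=0.0000 vs cont=0.0000 → 0.0000 [wait]
k=4: node(4,0) S=62.7591 payoff=74.3409 vs cont=73.6309 → 74.3409 [stop]  node(4,1) S=92.4780 payoff=44.6220 vs cont=46.2791 → 46.2791 [wait]  node(4,2) S=136.2700 payoff=0.8300 vs cont=19.2991 → 19.2991 [wait]  node(4,3) S=200.7992 payoff=0.0000 vs cont=3.9181 → 3.9181 [wait]  node(4,4) S=295.8854 payoff=0.0000 vs cont=0.0666 → 0.0666 [wait]
k=3: node(3,0) S=76.1829 payoff=60.9171 vs cont=60.9737 → 60.9737 [wait]  node(3,1) S=112.2585 payoff=24.8415 vs cont=33.5578 → 33.5578 [wait]  node(3,2) S=165.4174 payoff=0.0000 vs cont=12.0835 → 12.0835 [wait]  node(3,3) S=243.7489 payoff=0.0000 vs cont=2.1160 → 2.1160 [wait]
k=2: node(2,0) S=92.4780 payoff=44.6220 vs cont=47.9746 → 47.9746 [wait]  node(2,1) S=136.2700 payoff=0.8300 vs cont=23.4494 → 23.4494 [wait]  node(2,2) S=200.7992 payoff=0.0000 vs cont=7.4096 → 7.4096 [wait]
k=1: node(1,0) S=112.2585 payoff=24.8415 vs cont=36.3801 → 36.3801 [wait]  node(1,1) S=165.4174 payoff=0.0000 vs cont=15.9075 → 15.9075 [wait]
k=0: node(0,0) S=136.2700 payoff=0.8300 vs cont=26.7205 → 26.7205 [wait]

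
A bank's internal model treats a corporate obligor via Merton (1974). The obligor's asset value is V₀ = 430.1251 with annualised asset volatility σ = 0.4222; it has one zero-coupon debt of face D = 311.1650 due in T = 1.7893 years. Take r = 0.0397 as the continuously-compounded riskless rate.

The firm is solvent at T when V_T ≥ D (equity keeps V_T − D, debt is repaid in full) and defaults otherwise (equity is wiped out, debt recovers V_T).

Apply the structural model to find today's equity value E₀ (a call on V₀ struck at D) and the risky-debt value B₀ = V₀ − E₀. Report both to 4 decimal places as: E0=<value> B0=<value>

Equity is a call on the firm's assets struck at D = 311.1650:
d₁ = [ln(V₀/D) + (r + σ²/2)T] / (σ√T)
   = [ln(430.1251/311.1650) + (0.0397 + 0.5·0.4222²)·1.7893] / (0.4222·√1.7893)
   = [0.323753 + 0.230509] / 0.564755 = 0.981421
d₂ = d₁ − σ√T = 0.981421 − 0.564755 = 0.416666
N(d₁) = 0.836807,  N(d₂) = 0.661539,  e^(−rT) = 0.931429
E₀ = V₀·N(d₁) − D·e^(−rT)·N(d₂)
   = 430.1251·0.836807 − 311.1650·0.931429·0.661539 = 168.199325
B₀ = V₀ − E₀ = 430.1251 − 168.199325 = 261.925775

E0=168.1993 B0=261.9258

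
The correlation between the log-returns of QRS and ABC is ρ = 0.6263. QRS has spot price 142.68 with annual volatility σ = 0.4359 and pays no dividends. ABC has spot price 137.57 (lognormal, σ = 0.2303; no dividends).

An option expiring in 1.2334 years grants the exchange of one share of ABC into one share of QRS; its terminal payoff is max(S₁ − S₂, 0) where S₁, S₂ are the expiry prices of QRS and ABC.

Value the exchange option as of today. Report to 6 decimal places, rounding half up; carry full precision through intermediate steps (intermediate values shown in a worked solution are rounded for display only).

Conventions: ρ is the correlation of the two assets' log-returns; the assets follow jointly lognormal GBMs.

exchange price = 23.786630

σ_eff = √(σ₁² + σ₂² − 2ρσ₁σ₂) = √(0.4359² + 0.2303² − 2·0.6263·0.4359·0.2303) = 0.342493
d₁ = (ln(S₁/S₂) + (q₂ − q₁ + σ_eff²/2)T) / (σ_eff√T) = (ln(142.68/137.57) + (0.0 − 0.0 + 0.058651)·1.2334) / 0.380367 = 0.286069
d₂ = d₁ − σ_eff√T = 0.286069 − 0.380367 = -0.094299
N(d₁) = 0.612587,  N(d₂) = 0.462436
V = S₁·e^{−q₁T}·N(d₁) − S₂·e^{−q₂T}·N(d₂) = 87.403940 − 63.617310 = 23.786630
Key observation: no risk-free rate is needed — with the second asset as numeraire the exchange option is a call on the ratio S₁/S₂, and r cancels out of the value.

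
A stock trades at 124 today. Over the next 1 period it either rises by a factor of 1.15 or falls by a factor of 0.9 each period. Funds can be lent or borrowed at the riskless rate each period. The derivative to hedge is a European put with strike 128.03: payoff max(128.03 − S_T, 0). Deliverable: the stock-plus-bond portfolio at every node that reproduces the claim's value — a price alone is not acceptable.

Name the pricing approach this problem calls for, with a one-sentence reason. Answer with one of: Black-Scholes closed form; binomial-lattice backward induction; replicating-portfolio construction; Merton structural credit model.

Key observation: the task asks for the hedge itself — share and bond holdings at every node of the 1-period tree on spot 124 with factors 1.15/0.9 — which is exactly what the replicating-portfolio construction produces.

framework: replicating-portfolio construction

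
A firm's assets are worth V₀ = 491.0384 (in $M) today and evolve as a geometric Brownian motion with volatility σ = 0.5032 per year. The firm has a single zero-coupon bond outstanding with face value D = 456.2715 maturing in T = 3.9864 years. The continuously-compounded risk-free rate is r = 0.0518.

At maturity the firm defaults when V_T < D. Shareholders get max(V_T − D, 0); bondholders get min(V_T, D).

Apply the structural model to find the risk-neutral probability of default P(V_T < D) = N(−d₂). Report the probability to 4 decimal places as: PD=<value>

With assets at 491.0384 and a single debt payment of 456.2715 at 3.9864 years:
d₁ = [ln(V₀/D) + (r + σ²/2)T] / (σ√T)
   = [ln(491.0384/456.2715) + (0.0518 + 0.5·0.5032²)·3.9864] / (0.5032·√3.9864)
   = [0.073434 + 0.711194] / 1.004688 = 0.780968
d₂ = d₁ − σ√T = 0.780968 − 1.004688 = -0.223720
risk-neutral PD = N(−d₂) = N(0.223720) = 0.588512

PD=0.5885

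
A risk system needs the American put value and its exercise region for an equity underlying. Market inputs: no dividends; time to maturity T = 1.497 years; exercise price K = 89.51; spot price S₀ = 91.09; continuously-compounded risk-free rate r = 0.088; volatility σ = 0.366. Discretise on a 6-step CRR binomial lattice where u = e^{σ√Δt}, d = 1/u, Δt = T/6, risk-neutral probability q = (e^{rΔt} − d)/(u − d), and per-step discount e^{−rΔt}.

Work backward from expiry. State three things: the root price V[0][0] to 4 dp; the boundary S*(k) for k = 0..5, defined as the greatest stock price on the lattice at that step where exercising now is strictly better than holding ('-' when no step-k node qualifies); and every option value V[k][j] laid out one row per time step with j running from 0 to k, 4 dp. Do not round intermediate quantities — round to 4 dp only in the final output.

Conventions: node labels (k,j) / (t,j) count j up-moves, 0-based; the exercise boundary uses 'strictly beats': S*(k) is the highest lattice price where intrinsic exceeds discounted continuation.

params: Δt=0.24950 u=1.20059 d=0.83292 q=0.51480 e^(-rΔt)=0.97828
t_6 payoffs: 59.0947 45.6685 26.3157 0.0000 0.0000 0.0000 0.0000
t_5: node(5,0) S=36.5165 payoff=52.9935 vs cont=51.0497 → 52.9935 [stop]  node(5,1) S=52.6358 payoff=36.8742 vs cont=34.9303 → 36.8742 [stop]  node(5,2) S=75.8707 payoff=13.6393 vs cont=12.4911 → 13.6393 [stop]  node(5,3) S=109.3622 payoff=0.0000 vs cont=0.0000 → 0.0000 [wait]  node(5,4) S=157.6376 payoff=0.0000 vs cont=0.0000 → 0.0000 [wait]  node(5,5) S=227.2231 payoff=0.0000 vs cont=0.0000 → 0.0000 [wait]  ⇒ S*(5)=75.8707
t_4: node(4,0) S=43.8415 payoff=45.6685 vs cont=43.7247 → 45.6685 [stop]  node(4,1) S=63.1943 payoff=26.3157 vs cont=24.3718 → 26.3157 [stop]  node(4,2) S=91.0900 payoff=0.0000 vs cont=6.4741 → 6.4741 [wait]  node(4,3) S=131.2996 payoff=0.0000 vs cont=0.0000 → 0.0000 [wait]  node(4,4) S=189.2589 payoff=0.0000 vs cont=0.0000 → 0.0000 [wait]  ⇒ S*(4)=63.1943
t_3: node(3,0) S=52.6358 payoff=36.8742 vs cont=34.9303 → 36.8742 [stop]  node(3,1) S=75.8707 payoff=13.6393 vs cont=15.7516 → 15.7516 [wait]  node(3,2) S=109.3622 payoff=0.0000 vs cont=3.0730 → 3.0730 [wait]  node(3,3) S=157.6376 payoff=0.0000 vs cont=0.0000 → 0.0000 [wait]  ⇒ S*(3)=52.6358
t_2: node(2,0) S=63.1943 payoff=26.3157 vs cont=25.4356 → 26.3157 [stop]  node(2,1) S=91.0900 payoff=0.0000 vs cont=9.0243 → 9.0243 [wait]  node(2,2) S=131.2996 payoff=0.0000 vs cont=1.4586 → 1.4586 [wait]  ⇒ S*(2)=63.1943
t_1: node(1,0) S=75.8707 payoff=13.6393 vs cont=17.0359 → 17.0359 [wait]  node(1,1) S=109.3622 payoff=0.0000 vs cont=5.0181 → 5.0181 [wait]  ⇒ S*(1)=-
t_0: node(0,0) S=91.0900 payoff=0.0000 vs cont=10.6136 → 10.6136 [wait]  ⇒ S*(0)=-

price = 10.6136
boundary = - - 63.1943 52.6358 63.1943 75.8707
tree:
10.6136
17.0359 5.0181
26.3157 9.0243 1.4586
36.8742 15.7516 3.0730 0.0000
45.6685 26.3157 6.4741 0.0000 0.0000
52.9935 36.8742 13.6393 0.0000 0.0000 0.0000
59.0947 45.6685 26.3157 0.0000 0.0000 0.0000 0.0000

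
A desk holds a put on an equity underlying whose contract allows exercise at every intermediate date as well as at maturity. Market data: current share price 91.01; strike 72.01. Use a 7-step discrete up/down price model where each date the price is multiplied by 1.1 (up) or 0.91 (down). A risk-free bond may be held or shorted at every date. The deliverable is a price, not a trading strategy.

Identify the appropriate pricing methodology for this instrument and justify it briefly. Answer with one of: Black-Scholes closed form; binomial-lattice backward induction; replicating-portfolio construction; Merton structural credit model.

Key observation: the defining feature is the embedded early-exercise option across 7 discrete dates on the spot-91.01 tree; pricing the strike-72.01 put means working backward with an exercise test at every node.

framework: binomial-lattice backward induction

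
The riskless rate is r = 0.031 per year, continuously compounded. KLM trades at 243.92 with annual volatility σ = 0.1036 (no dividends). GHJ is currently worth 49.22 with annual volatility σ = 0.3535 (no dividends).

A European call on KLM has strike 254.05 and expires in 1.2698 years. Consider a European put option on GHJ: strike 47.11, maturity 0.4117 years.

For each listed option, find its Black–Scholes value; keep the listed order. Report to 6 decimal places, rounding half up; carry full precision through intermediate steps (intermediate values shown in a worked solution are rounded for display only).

price(KLM call K=254.05) = 11.200047
price(GHJ put K=47.11) = 3.101480

[KLM call K=254.05]
σ√T = 0.1036·√1.2698 = 0.116742
d₁ = (ln(S/K) + (r+σ²/2)T) / (σ√T) = (ln(243.92/254.05) + (0.031+0.1036²/2)·1.2698) / 0.116742 = (-0.040691 + 0.046178) / 0.116742 = 0.047004
d₂ = d₁ − σ√T = 0.047004 − 0.116742 = -0.069738
e^{−rT} = 0.961401
N(d₁) = 0.518745,  N(d₂) = 0.472201
price = S·N(d₁) − K·e^{−rT}·N(d₂) = 126.532289 − 115.332242 = 11.200047
[GHJ put K=47.11]
σ√T = 0.3535·√0.4117 = 0.226819
d₁ = (ln(S/K) + (r+σ²/2)T) / (σ√T) = (ln(49.22/47.11) + (0.031+0.3535²/2)·0.4117) / 0.226819 = (0.043815 + 0.038486) / 0.226819 = 0.362848
d₂ = d₁ − σ√T = 0.362848 − 0.226819 = 0.136029
e^{−rT} = 0.987318
N(−d₁) = 0.358359,  N(−d₂) = 0.445899
price = K·e^{−rT}·N(−d₂) − S·N(−d₁) = 20.739918 − 17.638438 = 3.101480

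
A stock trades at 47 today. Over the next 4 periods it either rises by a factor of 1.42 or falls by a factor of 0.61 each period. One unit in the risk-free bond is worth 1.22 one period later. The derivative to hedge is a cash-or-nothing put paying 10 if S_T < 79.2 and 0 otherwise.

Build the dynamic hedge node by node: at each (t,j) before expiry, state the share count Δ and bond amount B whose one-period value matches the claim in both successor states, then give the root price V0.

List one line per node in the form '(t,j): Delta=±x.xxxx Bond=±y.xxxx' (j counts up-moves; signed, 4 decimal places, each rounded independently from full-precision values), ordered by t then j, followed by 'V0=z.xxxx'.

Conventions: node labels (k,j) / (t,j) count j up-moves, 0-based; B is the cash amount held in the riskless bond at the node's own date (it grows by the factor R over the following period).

(0,0): Delta=-0.0608 Bond=4.0142
(1,0): Delta=-0.1641 Bond=7.8592
(1,1): Delta=-0.0462 Bond=3.9262
(2,0): Delta=0.0000 Bond=6.7186
(2,1): Delta=-0.1872 Bond=10.5290
(2,2): Delta=-0.0264 Bond=2.9082
(3,0): Delta=0.0000 Bond=8.1967
(3,1): Delta=0.0000 Bond=8.1967
(3,2): Delta=-0.2136 Bond=14.3696
(3,3): Delta=0.0000 Bond=0.0000
V0=1.1579

Arbitrage-free pricing uses the up-move probability p* = (R−d)/(u−d) = 0.7531, discounting each step at R = 1.22.
Terminal payoffs: V(4,0)=10.0000, V(4,1)=10.0000, V(4,2)=10.0000, V(4,3)=0.0000, V(4,4)=0.0000
Node (3,0) S=10.6681: V=(p*·10.0000+(1−p*)·10.0000)/1.22=8.1967; Δ=(10.0000−10.0000)/(15.1487−6.5075)=0.0000; B=V−Δ·S=8.1967
Node (3,1) S=24.8340: V=(p*·10.0000+(1−p*)·10.0000)/1.22=8.1967; Δ=(10.0000−10.0000)/(35.2642−15.1487)=0.0000; B=V−Δ·S=8.1967
Node (3,2) S=57.8102: V=(p*·0.0000+(1−p*)·10.0000)/1.22=2.0239; Δ=(0.0000−10.0000)/(82.0905−35.2642)=-0.2136; B=V−Δ·S=14.3696
Node (3,3) S=134.5745: V=(p*·0.0000+(1−p*)·0.0000)/1.22=0.0000; Δ=(0.0000−0.0000)/(191.0958−82.0905)=0.0000; B=V−Δ·S=0.0000
Node (2,0) S=17.4887: V=(p*·8.1967+(1−p*)·8.1967)/1.22=6.7186; Δ=(8.1967−8.1967)/(24.8340−10.6681)=0.0000; B=V−Δ·S=6.7186
Node (2,1) S=40.7114: V=(p*·2.0239+(1−p*)·8.1967)/1.22=2.9082; Δ=(2.0239−8.1967)/(57.8102−24.8340)=-0.1872; B=V−Δ·S=10.5290
Node (2,2) S=94.7708: V=(p*·0.0000+(1−p*)·2.0239)/1.22=0.4096; Δ=(0.0000−2.0239)/(134.5745−57.8102)=-0.0264; B=V−Δ·S=2.9082
Node (1,0) S=28.6700: V=(p*·2.9082+(1−p*)·6.7186)/1.22=3.1550; Δ=(2.9082−6.7186)/(40.7114−17.4887)=-0.1641; B=V−Δ·S=7.8592
Node (1,1) S=66.7400: V=(p*·0.4096+(1−p*)·2.9082)/1.22=0.8414; Δ=(0.4096−2.9082)/(94.7708−40.7114)=-0.0462; B=V−Δ·S=3.9262
Node (0,0) S=47.0000: V=(p*·0.8414+(1−p*)·3.1550)/1.22=1.1579; Δ=(0.8414−3.1550)/(66.7400−28.6700)=-0.0608; B=V−Δ·S=4.0142
Sanity check at the root: Δ(0,0)·S0 + B(0,0) reproduces V0 = 1.1579.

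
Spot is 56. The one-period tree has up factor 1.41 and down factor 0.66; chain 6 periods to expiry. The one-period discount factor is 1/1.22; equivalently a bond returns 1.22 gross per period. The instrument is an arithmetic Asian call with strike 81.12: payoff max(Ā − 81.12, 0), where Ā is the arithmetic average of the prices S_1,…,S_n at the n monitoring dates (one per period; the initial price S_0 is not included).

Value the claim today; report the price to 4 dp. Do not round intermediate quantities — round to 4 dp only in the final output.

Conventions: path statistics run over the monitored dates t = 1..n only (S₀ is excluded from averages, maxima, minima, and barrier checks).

Risk-neutral up-probability p* = (R−d)/(u−d) = (1.22−0.66)/(1.41−0.66) = 0.7467; the claim prices as the p*-weighted sum of path payoffs discounted by R^6.
Enumerate all 2^6 = 64 price paths (U = up ×1.41, D = down ×0.66); each path with k up-moves has probability p*^k·(1−p*)^(6−k).
DDDDDD: Ā=16.6202, payoff=0.0000, prob=0.000264
UDDDDD: Ā=35.5067, payoff=0.0000, prob=0.000779
DUDDDD: Ā=28.5067, payoff=0.0000, prob=0.000779
UUDDDD: Ā=60.9007, payoff=0.0000, prob=0.002296
DDUDDD: Ā=23.8867, payoff=0.0000, prob=0.000779
UDUDDD: Ā=51.0307, payoff=0.0000, prob=0.002296
DUUDDD: Ā=44.0307, payoff=0.0000, prob=0.002296
UUUDDD: Ā=94.0655, payoff=12.9455, prob=0.006768
DDDUDD: Ā=20.8375, payoff=0.0000, prob=0.000779
UDDUDD: Ā=44.5165, payoff=0.0000, prob=0.002296
DUDUDD: Ā=37.5165, payoff=0.0000, prob=0.002296
UUDUDD: Ā=80.1488, payoff=0.0000, prob=0.006768
DDUUDD: Ā=32.8965, payoff=0.0000, prob=0.002296
UDUUDD: Ā=70.2788, payoff=0.0000, prob=0.006768
DUUUDD: Ā=63.2788, payoff=0.0000, prob=0.006768
UUUUDD: Ā=135.1865, payoff=54.0665, prob=0.019948
DDDDUD: Ā=18.8250, payoff=0.0000, prob=0.000779
UDDDUD: Ā=40.2171, payoff=0.0000, prob=0.002296
DUDDUD: Ā=33.2171, payoff=0.0000, prob=0.002296
UUDDUD: Ā=70.9638, payoff=0.0000, prob=0.006768
DDUDUD: Ā=28.5971, payoff=0.0000, prob=0.002296
UDUDUD: Ā=61.0938, payoff=0.0000, prob=0.006768
DUUDUD: Ā=54.0938, payoff=0.0000, prob=0.006768
UUUDUD: Ā=115.5639, payoff=34.4439, prob=0.019948
DDDUUD: Ā=25.5479, payoff=0.0000, prob=0.002296
UDDUUD: Ā=54.5796, payoff=0.0000, prob=0.006768
DUDUUD: Ā=47.5796, payoff=0.0000, prob=0.006768
UUDUUD: Ā=101.6472, payoff=20.5272, prob=0.019948
DDUUUD: Ā=42.9596, payoff=0.0000, prob=0.006768
UDUUUD: Ā=91.7772, payoff=10.6572, prob=0.019948
DUUUUD: Ā=84.7772, payoff=3.6572, prob=0.019948
UUUUUD: Ā=181.1150, payoff=99.9950, prob=0.058793
DDDDDU: Ā=17.4968, payoff=0.0000, prob=0.000779
UDDDDU: Ā=37.3795, payoff=0.0000, prob=0.002296
DUDDDU: Ā=30.3795, payoff=0.0000, prob=0.002296
UUDDDU: Ā=64.9016, payoff=0.0000, prob=0.006768
DDUDDU: Ā=25.7595, payoff=0.0000, prob=0.002296
UDUDDU: Ā=55.0316, payoff=0.0000, prob=0.006768
DUUDDU: Ā=48.0316, payoff=0.0000, prob=0.006768
UUUDDU: Ā=102.6131, payoff=21.4931, prob=0.019948
DDDUDU: Ā=22.7103, payoff=0.0000, prob=0.002296
UDDUDU: Ā=48.5174, payoff=0.0000, prob=0.006768
DUDUDU: Ā=41.5174, payoff=0.0000, prob=0.006768
UUDUDU: Ā=88.6964, payoff=7.5764, prob=0.019948
DDUUDU: Ā=36.8974, payoff=0.0000, prob=0.006768
UDUUDU: Ā=78.8264, payoff=0.0000, prob=0.019948
DUUUDU: Ā=71.8264, payoff=0.0000, prob=0.019948
UUUUDU: Ā=153.4472, payoff=72.3272, prob=0.058793
DDDDUU: Ā=20.6978, payoff=0.0000, prob=0.002296
UDDDUU: Ā=44.2181, payoff=0.0000, prob=0.006768
DUDDUU: Ā=37.2181, payoff=0.0000, prob=0.006768
UUDDUU: Ā=79.5113, payoff=0.0000, prob=0.019948
DDUDUU: Ā=32.5981, payoff=0.0000, prob=0.006768
UDUDUU: Ā=69.6413, payoff=0.0000, prob=0.019948
DUUDUU: Ā=62.6413, payoff=0.0000, prob=0.019948
UUUDUU: Ā=133.8247, payoff=52.7047, prob=0.058793
DDDUUU: Ā=29.5489, payoff=0.0000, prob=0.006768
UDDUUU: Ā=63.1271, payoff=0.0000, prob=0.019948
DUDUUU: Ā=56.1271, payoff=0.0000, prob=0.019948
UUDUUU: Ā=119.9080, payoff=38.7880, prob=0.058793
DDUUUU: Ā=51.5071, payoff=0.0000, prob=0.019948
UDUUUU: Ā=110.0380, payoff=28.9180, prob=0.058793
DUUUUU: Ā=103.0380, payoff=21.9180, prob=0.058793
UUUUUU: Ā=220.1266, payoff=139.0066, prob=0.173285
Price = Σ prob·payoff / R^6 = 45.715101 / 3.297304 = 13.8644

price = 13.8644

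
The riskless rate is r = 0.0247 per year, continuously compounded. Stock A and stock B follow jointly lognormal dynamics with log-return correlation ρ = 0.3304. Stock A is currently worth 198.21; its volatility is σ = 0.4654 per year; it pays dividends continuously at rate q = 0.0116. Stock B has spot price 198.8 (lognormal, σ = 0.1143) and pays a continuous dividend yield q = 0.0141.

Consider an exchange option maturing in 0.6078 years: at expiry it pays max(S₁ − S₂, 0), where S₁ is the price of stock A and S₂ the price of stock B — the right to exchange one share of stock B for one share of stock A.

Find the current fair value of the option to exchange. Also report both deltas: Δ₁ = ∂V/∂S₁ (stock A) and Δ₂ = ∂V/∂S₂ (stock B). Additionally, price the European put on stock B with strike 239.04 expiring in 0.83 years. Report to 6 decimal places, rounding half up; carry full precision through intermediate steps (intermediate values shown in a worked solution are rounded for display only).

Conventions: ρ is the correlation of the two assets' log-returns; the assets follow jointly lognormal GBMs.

σ_eff = √(σ₁² + σ₂² − 2ρσ₁σ₂) = √(0.4654² + 0.1143² − 2·0.3304·0.4654·0.1143) = 0.441033
d₁ = (ln(S₁/S₂) + (q₂ − q₁ + σ_eff²/2)T) / (σ_eff√T) = (ln(198.21/198.8) + (0.0141 − 0.0116 + 0.097255)·0.6078) / 0.343836 = 0.167693
d₂ = d₁ − σ_eff√T = 0.167693 − 0.343836 = -0.176143
N(d₁) = 0.566588,  N(d₂) = 0.430091
V = S₁·e^{−q₁T}·N(d₁) − S₂·e^{−q₂T}·N(d₂) = 111.514325 − 84.772421 = 26.741904
Δ₁ = e^{−q₁T}·N(d₁) = 0.562607;  Δ₂ = −e^{−q₂T}·N(d₂) = -0.426421
[vanilla: stock B put K=239.04]
σ√T = 0.1143·√0.83 = 0.104132
d₁ = (ln(S/K) + (r−q+σ²/2)T) / (σ√T) = (ln(198.8/239.04) + (0.0247−0.0141+0.1143²/2)·0.83) / 0.104132 = (-0.184332 + 0.014220) / 0.104132 = -1.633613
d₂ = d₁ − σ√T = -1.633613 − 0.104132 = -1.737746
e^{−rT} = 0.979708
e^{−qT} = 0.988365
N(−d₁) = 0.948830,  N(−d₂) = 0.958872
price = K·e^{−rT}·N(−d₂) − S·e^{−qT}·N(−d₁) = 224.557635 − 186.432759 = 38.124877

exchange price = 26.741904
Δ1 = 0.562607
Δ2 = -0.426421
price(stock B put K=239.04) = 38.124877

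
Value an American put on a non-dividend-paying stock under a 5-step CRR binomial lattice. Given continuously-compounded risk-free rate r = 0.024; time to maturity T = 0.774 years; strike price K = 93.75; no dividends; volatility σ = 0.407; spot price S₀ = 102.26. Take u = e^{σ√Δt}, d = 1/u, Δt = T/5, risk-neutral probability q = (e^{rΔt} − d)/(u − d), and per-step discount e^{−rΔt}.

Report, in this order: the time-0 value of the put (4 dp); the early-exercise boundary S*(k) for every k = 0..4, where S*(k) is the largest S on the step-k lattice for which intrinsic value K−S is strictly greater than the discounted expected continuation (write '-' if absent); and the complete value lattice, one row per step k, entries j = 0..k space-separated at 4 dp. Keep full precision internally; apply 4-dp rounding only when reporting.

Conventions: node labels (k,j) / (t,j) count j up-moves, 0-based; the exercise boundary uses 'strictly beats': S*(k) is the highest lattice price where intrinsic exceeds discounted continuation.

price = 9.7412
boundary = - - - 63.2516 74.2363
tree:
9.7412
14.7486 4.2082
21.6511 7.1318 0.9659
30.4984 11.9101 1.8349 0.0000
39.8577 19.5137 3.4856 0.0000 0.0000
47.8321 30.4984 6.6213 0.0000 0.0000 0.0000

Δt=0.15480  u=1.17367  d=0.85203  q=0.47162  discount=0.99629
step 5 (expiry): payoffs max(K−S,0) = 47.8321 30.4984 6.6213 0.0000 0.0000 0.0000
step 4: (k=4,j=0): S=53.8923, K−S=39.8577, hold=39.5100 ⇒ V=39.8577 exercise | (k=4,j=1): S=74.2363, K−S=19.5137, hold=19.1660 ⇒ V=19.5137 exercise | (k=4,j=2): S=102.2600, K−S=0.0000, hold=3.4856 ⇒ V=3.4856 continue | (k=4,j=3): S=140.8625, K−S=0.0000, hold=0.0000 ⇒ V=0.0000 continue | (k=4,j=4): S=194.0371, K−S=0.0000, hold=0.0000 ⇒ V=0.0000 continue  boundary S*=74.2363
step 3: (k=3,j=0): S=63.2516, K−S=30.4984, hold=30.1507 ⇒ V=30.4984 exercise | (k=3,j=1): S=87.1287, K−S=6.6213, hold=11.9101 ⇒ V=11.9101 continue | (k=3,j=2): S=120.0191, K−S=0.0000, hold=1.8349 ⇒ V=1.8349 continue | (k=3,j=3): S=165.3255, K−S=0.0000, hold=0.0000 ⇒ V=0.0000 continue  boundary S*=63.2516
step 2: (k=2,j=0): S=74.2363, K−S=19.5137, hold=21.6511 ⇒ V=21.6511 continue | (k=2,j=1): S=102.2600, K−S=0.0000, hold=7.1318 ⇒ V=7.1318 continue | (k=2,j=2): S=140.8625, K−S=0.0000, hold=0.9659 ⇒ V=0.9659 continue  boundary S*=-
step 1: (k=1,j=0): S=87.1287, K−S=6.6213, hold=14.7486 ⇒ V=14.7486 continue | (k=1,j=1): S=120.0191, K−S=0.0000, hold=4.2082 ⇒ V=4.2082 continue  boundary S*=-
step 0: (k=0,j=0): S=102.2600, K−S=0.0000, hold=9.7412 ⇒ V=9.7412 continue  boundary S*=-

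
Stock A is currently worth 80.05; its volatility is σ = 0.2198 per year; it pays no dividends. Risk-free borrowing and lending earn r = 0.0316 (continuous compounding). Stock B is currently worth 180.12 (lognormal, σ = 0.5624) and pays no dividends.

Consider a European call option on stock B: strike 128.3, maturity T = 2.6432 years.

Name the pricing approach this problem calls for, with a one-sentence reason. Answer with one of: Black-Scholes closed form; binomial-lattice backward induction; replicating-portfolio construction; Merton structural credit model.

framework: Black-Scholes closed form

Key observation: everything needed for the exact continuous-time valuation of the European call on stock B (strike 128.3) is given, and no feature rules the closed form out.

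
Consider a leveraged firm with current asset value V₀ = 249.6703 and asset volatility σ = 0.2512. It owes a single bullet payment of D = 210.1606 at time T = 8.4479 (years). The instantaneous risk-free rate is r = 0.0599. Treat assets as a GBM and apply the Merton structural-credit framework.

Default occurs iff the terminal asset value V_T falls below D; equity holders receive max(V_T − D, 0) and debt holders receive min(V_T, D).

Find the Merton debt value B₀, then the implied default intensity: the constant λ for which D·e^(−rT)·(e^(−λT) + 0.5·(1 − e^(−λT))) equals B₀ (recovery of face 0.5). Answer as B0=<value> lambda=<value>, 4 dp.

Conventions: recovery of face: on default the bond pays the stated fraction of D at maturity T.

B0=114.8387 lambda=0.0245

Equity is a call on the firm's assets struck at D = 210.1606:
d₁ = [ln(V₀/D) + (r + σ²/2)T] / (σ√T)
   = [ln(249.6703/210.1606) + (0.0599 + 0.5·0.2512²)·8.4479] / (0.2512·√8.4479)
   = [0.172269 + 0.772567] / 0.730120 = 1.294084
d₂ = d₁ − σ√T = 1.294084 − 0.730120 = 0.563964
N(d₁) = 0.902182,  N(d₂) = 0.713611,  e^(−rT) = 0.602885
E₀ = V₀·N(d₁) − D·e^(−rT)·N(d₂)
   = 249.6703·0.902182 − 210.1606·0.602885·0.713611 = 134.831638
B₀ = V₀ − E₀ = 249.6703 − 134.831638 = 114.838662
e^(−λT) = (B₀·e^(rT)/D − 0.5)/(1 − 0.5) = (114.8387·1.658692/210.1606 − 0.5)/0.5 = 0.81272806
λ = −ln(0.81272806)/8.4479 = 0.024546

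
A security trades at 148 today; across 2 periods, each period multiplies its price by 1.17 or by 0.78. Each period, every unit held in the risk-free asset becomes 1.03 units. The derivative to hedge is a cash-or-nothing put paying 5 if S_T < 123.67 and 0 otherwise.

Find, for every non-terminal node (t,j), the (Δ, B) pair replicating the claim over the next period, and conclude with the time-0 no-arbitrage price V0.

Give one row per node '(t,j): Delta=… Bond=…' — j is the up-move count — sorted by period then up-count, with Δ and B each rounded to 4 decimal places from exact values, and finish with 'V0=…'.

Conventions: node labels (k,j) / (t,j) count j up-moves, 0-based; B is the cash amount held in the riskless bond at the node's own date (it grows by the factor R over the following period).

(0,0): Delta=-0.0302 Bond=5.0755
(1,0): Delta=-0.1111 Bond=14.5631
(1,1): Delta=0.0000 Bond=0.0000
V0=0.6073

Risk-neutral probability p* = (R−d)/(u−d) = (1.03−0.78)/(1.17−0.78) = 0.6410.
Expiry values: V(2,0)=5.0000, V(2,1)=0.0000, V(2,2)=0.0000
(1,0): S=115.4400. Δ = (V_up−V_dn)/(S_up−S_dn) = (0.0000−5.0000)/(135.0648−90.0432) = -0.1111. V = [p*·0.0000 + (1−p*)·5.0000]/1.03 = 1.7426. B = V − Δ·S = 14.5631.
(1,1): S=173.1600. Δ = (V_up−V_dn)/(S_up−S_dn) = (0.0000−0.0000)/(202.5972−135.0648) = 0.0000. V = [p*·0.0000 + (1−p*)·0.0000]/1.03 = 0.0000. B = V − Δ·S = 0.0000.
(0,0): S=148.0000. Δ = (V_up−V_dn)/(S_up−S_dn) = (0.0000−1.7426)/(173.1600−115.4400) = -0.0302. V = [p*·0.0000 + (1−p*)·1.7426]/1.03 = 0.6073. B = V − Δ·S = 5.0755.
Sanity check at the root: Δ(0,0)·S0 + B(0,0) reproduces V0 = 0.6073.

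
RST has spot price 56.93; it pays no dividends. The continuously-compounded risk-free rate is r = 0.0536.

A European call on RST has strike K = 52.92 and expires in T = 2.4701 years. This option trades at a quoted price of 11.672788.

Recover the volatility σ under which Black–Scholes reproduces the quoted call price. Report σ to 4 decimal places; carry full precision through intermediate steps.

At σ = 0.1418 the Black–Scholes value reproduces the quote:
σ√T = 0.1418·√2.4701 = 0.222861
d₁ = (ln(S/K) + (r+σ²/2)T) / (σ√T) = (ln(56.93/52.92) + (0.0536+0.1418²/2)·2.4701) / 0.222861 = (0.073041 + 0.157231) / 0.222861 = 1.033255
d₂ = d₁ − σ√T = 1.033255 − 0.222861 = 0.810394
e^{−rT} = 0.875993
N(d₁) = 0.849258,  N(d₂) = 0.791143
V = S·N(d₁) − K·e^{−rT}·N(d₂) = 48.348240 − 36.675452 = 11.672788 (the observed quote) — the price is monotone increasing in volatility, hence this σ is the only solution

sigma = 0.1418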